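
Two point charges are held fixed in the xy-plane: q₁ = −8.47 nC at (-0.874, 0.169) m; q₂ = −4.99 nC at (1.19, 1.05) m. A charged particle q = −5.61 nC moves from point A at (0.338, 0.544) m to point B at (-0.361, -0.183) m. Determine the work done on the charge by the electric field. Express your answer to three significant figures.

-2.23×10⁻⁷ J

The work done by the electric force is W_field = −ΔU = −q(V_B − V_A) = q(V_A − V_B).
At A: distances to the source charges are 1.27 m, 0.991 m; V_A = Σ kqᵢ/rᵢ = -105 V.
At B: distances to the source charges are 0.622 m, 1.98 m; V_B = Σ kqᵢ/rᵢ = -145 V.
ΔV = V_B − V_A = -39.7 V.
W_field = −qΔV = −(-5.61×10⁻⁹ C)(-39.7 V) = -2.23×10⁻⁷ J.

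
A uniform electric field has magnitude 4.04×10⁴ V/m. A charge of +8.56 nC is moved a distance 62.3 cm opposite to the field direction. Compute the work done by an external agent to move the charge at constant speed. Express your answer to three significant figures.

2.15×10⁻⁴ J

The potential change for a displacement 62.3 cm opposite to the field direction is ΔV = +Ed = 2.52×10⁴ V.
W_ext = qΔV = 2.15×10⁻⁴ J.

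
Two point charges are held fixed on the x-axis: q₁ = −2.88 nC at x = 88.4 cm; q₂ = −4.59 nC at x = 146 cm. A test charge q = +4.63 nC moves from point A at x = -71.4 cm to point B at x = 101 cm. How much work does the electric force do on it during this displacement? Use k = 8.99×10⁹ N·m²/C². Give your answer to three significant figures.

1.21×10⁻⁶ J

The work done by the electric force is W_field = −ΔU = −q(V_B − V_A) = q(V_A − V_B).
At A: distances to the source charges are 1.60 m, 2.17 m; V_A = Σ kqᵢ/rᵢ = -35.2 V.
At B: distances to the source charges are 0.126 m, 0.450 m; V_B = Σ kqᵢ/rᵢ = -297 V.
ΔV = V_B − V_A = -262 V.
W_field = −qΔV = −(4.63×10⁻⁹ C)(-262 V) = 1.21×10⁻⁶ J.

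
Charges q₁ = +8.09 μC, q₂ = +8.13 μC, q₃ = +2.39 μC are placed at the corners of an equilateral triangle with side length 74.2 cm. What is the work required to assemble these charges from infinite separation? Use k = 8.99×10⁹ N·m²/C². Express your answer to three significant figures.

1.27 J

The work to assemble the configuration equals its total potential energy, U = Σ kqᵢqⱼ/rᵢⱼ over all pairs.
All three pair separations equal the side length, 0.742 m.
U = (0.797) + (0.234) + (0.235) = 1.27 J.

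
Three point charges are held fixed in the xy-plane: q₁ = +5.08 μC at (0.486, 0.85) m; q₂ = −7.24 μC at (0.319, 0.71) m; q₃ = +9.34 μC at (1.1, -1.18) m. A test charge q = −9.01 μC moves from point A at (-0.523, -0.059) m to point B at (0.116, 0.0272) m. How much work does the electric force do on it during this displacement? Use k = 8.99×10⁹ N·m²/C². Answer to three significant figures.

-0.0536 J

The work done by the electric force is W_field = −ΔU = −q(V_B − V_A) = q(V_A − V_B).
At A: distances to the source charges are 1.36 m, 1.14 m, 1.97 m; V_A = Σ kqᵢ/rᵢ = 1.91×10⁴ V.
At B: distances to the source charges are 0.902 m, 0.712 m, 1.56 m; V_B = Σ kqᵢ/rᵢ = 1.32×10⁴ V.
ΔV = V_B − V_A = -5950 V.
W_field = −qΔV = −(-9.01×10⁻⁶ C)(-5950 V) = -0.0536 J.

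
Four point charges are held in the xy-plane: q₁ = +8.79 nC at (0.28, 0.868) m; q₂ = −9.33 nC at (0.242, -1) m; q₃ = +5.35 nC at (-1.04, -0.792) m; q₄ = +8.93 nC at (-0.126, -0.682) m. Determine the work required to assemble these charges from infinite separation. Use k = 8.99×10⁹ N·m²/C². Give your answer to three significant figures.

The work to assemble the configuration equals its total potential energy, U = Σ kqᵢqⱼ/rᵢⱼ over all pairs.
Pair separations: r₁₂ = 1.87 m, r₁₃ = 2.12 m, r₁₄ = 1.60 m, r₂₃ = 1.30 m, r₂₄ = 0.486 m, r₃₄ = 0.921 m.
Summing all 6 pair terms gives U = -1.17×10⁻⁶ J.

-1.17×10⁻⁶ J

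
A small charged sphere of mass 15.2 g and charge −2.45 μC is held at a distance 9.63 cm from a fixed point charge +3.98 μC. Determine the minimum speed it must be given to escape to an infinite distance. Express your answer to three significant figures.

To just escape, total mechanical energy must reach zero at infinity: ½mv²_min + U = 0, so ½mv²_min = −U = |kQq|/r.
|U| = |kQq|/r = (8.99×10⁹ N·m²/C²)(3.98×10⁻⁶)(2.45×10⁻⁶)/(0.0963) = 0.910 J.
v_min = √(2|U|/m) = √(2·0.910/0.0152) = 10.9 m/s.

10.9 m/s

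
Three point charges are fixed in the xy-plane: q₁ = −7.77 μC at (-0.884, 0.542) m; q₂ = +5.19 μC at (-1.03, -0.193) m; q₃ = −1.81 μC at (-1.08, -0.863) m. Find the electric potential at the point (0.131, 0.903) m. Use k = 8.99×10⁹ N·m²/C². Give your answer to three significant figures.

The total potential is the scalar sum of each charge's contribution, V = Σ kqᵢ/rᵢ.
Distances from the field point to each charge: r₁ = 1.08 m, r₂ = 1.60 m, r₃ = 2.14 m.
V = k[(-7.77×10⁻⁶)/(1.08) + (5.19×10⁻⁶)/(1.60) + (-1.81×10⁻⁶)/(2.14)] = -4.32×10⁴ V.

-4.32×10⁴ V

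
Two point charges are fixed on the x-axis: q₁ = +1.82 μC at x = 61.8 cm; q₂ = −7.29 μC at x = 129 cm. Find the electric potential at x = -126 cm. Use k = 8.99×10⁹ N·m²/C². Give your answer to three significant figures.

-1.70×10⁴ V

The total potential is the scalar sum of each charge's contribution, V = Σ kqᵢ/rᵢ.
Distances from the field point to each charge: r₁ = 1.88 m, r₂ = 2.55 m.
V = k[(1.82×10⁻⁶)/(1.88) + (-7.29×10⁻⁶)/(2.55)] = -1.70×10⁴ V.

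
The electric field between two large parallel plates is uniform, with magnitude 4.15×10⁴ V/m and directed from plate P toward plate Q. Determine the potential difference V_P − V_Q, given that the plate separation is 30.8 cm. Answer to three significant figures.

In a uniform field, potential decreases in the direction of E: ΔV = −E·d for a displacement d parallel to E.
Going from Q to P is a displacement of 30.8 cm opposite to the field, so V_P − V_Q = +Ed = 1.28×10⁴ V.

1.28×10⁴ V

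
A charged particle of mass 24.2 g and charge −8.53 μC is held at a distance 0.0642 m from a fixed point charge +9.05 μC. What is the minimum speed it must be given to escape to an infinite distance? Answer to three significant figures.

To just escape, total mechanical energy must reach zero at infinity: ½mv²_min + U = 0, so ½mv²_min = −U = |kQq|/r.
|U| = |kQq|/r = (8.99×10⁹ N·m²/C²)(9.05×10⁻⁶)(8.53×10⁻⁶)/(0.0642) = 10.8 J.
v_min = √(2|U|/m) = √(2·10.8/0.0242) = 29.9 m/s.

29.9 m/s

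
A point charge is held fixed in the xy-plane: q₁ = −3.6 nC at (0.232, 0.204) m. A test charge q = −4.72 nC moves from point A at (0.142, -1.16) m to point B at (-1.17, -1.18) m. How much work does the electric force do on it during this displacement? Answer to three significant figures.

The work done by the electric force is W_field = −ΔU = −q(V_B − V_A) = q(V_A − V_B).
At A: distance to the source charge is 1.37 m; V_A = kq₁/r = -23.7 V.
At B: distance to the source charge is 1.97 m; V_B = kq₁/r = -16.4 V.
ΔV = V_B − V_A = 7.25 V.
W_field = −qΔV = −(-4.72×10⁻⁹ C)(7.25 V) = 3.42×10⁻⁸ J.

3.42×10⁻⁸ J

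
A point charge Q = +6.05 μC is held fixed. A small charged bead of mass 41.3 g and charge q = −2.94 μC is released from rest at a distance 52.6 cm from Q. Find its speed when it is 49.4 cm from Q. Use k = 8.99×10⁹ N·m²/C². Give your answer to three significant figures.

0.977 m/s

Only the electrostatic force acts, so mechanical energy is conserved: ½mv² = U₁ − U₂ = kQq(1/r₁ − 1/r₂).
U₁ − U₂ = (8.99×10⁹ N·m²/C²)(6.05×10⁻⁶ C)(-2.94×10⁻⁶ C)(1/0.526 − 1/0.494) = 0.0197 J.
v = √(2·0.0197/0.0413) = 0.977 m/s.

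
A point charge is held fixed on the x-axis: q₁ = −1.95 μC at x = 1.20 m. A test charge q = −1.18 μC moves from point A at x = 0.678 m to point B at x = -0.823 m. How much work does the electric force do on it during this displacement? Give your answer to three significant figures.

The work done by the electric force is W_field = −ΔU = −q(V_B − V_A) = q(V_A − V_B).
At A: distance to the source charge is 0.522 m; V_A = kq₁/r = -3.36×10⁴ V.
At B: distance to the source charge is 2.02 m; V_B = kq₁/r = -8670 V.
ΔV = V_B − V_A = 2.49×10⁴ V.
W_field = −qΔV = −(-1.18×10⁻⁶ C)(2.49×10⁴ V) = 0.0294 J.

0.0294 J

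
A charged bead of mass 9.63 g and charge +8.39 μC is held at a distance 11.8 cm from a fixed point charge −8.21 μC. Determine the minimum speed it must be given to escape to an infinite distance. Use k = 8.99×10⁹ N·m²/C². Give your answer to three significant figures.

33.0 m/s

To just escape, total mechanical energy must reach zero at infinity: ½mv²_min + U = 0, so ½mv²_min = −U = |kQq|/r.
|U| = |kQq|/r = (8.99×10⁹ N·m²/C²)(8.21×10⁻⁶)(8.39×10⁻⁶)/(0.118) = 5.25 J.
v_min = √(2|U|/m) = √(2·5.25/9.63×10⁻³) = 33.0 m/s.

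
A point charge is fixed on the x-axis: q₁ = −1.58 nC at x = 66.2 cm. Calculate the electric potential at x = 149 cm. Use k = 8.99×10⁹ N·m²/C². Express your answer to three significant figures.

-17.2 V

The total potential is the scalar sum of each charge's contribution, V = Σ kqᵢ/rᵢ.
V = k[(-1.58×10⁻⁹)/(0.828)] = -17.2 V.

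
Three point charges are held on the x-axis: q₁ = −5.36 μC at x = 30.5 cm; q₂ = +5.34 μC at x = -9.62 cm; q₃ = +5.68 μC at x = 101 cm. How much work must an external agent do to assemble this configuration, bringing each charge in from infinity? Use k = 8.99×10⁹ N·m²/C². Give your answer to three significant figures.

The assembly work is the sum of pairwise potential energies, U = Σ_{i<j} kqᵢqⱼ/rᵢⱼ.
Pair separations: r₁₂ = 0.401 m, r₁₃ = 0.705 m, r₂₃ = 1.11 m.
U = (-0.641) + (-0.388) + (0.246) = -0.783 J.

-0.783 J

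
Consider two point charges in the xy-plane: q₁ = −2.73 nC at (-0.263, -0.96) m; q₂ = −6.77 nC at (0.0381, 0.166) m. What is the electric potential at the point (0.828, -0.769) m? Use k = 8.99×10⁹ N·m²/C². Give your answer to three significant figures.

-71.9 V

The total potential is the scalar sum of each charge's contribution, V = Σ kqᵢ/rᵢ.
Distances from the field point to each charge: r₁ = 1.11 m, r₂ = 1.22 m.
V = k[(-2.73×10⁻⁹)/(1.11) + (-6.77×10⁻⁹)/(1.22)] = -71.9 V.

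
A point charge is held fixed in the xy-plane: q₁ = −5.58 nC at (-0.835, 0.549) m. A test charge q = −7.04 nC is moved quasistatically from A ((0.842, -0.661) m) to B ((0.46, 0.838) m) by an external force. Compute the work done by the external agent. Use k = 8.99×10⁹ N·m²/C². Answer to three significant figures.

9.54×10⁻⁸ J

For quasistatic motion the external work equals the change in potential energy: W_ext = qΔV = q(V_B − V_A).
At A: distance to the source charge is 2.07 m; V_A = kq₁/r = -24.3 V.
At B: distance to the source charge is 1.33 m; V_B = kq₁/r = -37.8 V.
ΔV = V_B − V_A = -13.5 V.
W_ext = qΔV = (-7.04×10⁻⁹ C)(-13.5 V) = 9.54×10⁻⁸ J.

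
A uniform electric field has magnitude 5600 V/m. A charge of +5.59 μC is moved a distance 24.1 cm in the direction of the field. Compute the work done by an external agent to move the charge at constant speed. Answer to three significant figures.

-7.54×10⁻³ J

The potential change for a displacement 24.1 cm in the direction of the field is ΔV = −Ed = -1350 V.
W_ext = qΔV = -7.54×10⁻³ J.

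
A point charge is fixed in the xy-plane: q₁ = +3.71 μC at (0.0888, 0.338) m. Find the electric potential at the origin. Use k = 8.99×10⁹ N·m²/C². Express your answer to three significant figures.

The total potential is the scalar sum of each charge's contribution, V = Σ kqᵢ/rᵢ.
Distances from the field point to each charge: r₁ = 0.349 m.
V = k[(3.71×10⁻⁶)/(0.349)] = 9.54×10⁴ V.

9.54×10⁴ V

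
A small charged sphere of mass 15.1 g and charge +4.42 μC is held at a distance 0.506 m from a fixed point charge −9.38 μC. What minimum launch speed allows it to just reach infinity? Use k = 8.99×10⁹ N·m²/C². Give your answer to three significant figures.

9.88 m/s

To just escape, total mechanical energy must reach zero at infinity: ½mv²_min + U = 0, so ½mv²_min = −U = |kQq|/r.
|U| = |kQq|/r = (8.99×10⁹ N·m²/C²)(9.38×10⁻⁶)(4.42×10⁻⁶)/(0.506) = 0.737 J.
v_min = √(2|U|/m) = √(2·0.737/0.0151) = 9.88 m/s.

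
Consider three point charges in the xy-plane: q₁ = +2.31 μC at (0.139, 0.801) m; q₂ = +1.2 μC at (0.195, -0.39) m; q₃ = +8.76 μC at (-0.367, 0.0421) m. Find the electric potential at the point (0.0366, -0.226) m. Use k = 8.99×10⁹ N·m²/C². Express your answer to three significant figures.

Electric potential is a scalar, so the contributions from each charge add algebraically: V = Σ kqᵢ/rᵢ.
Distances from the field point to each charge: r₁ = 1.03 m, r₂ = 0.228 m, r₃ = 0.485 m.
V = k[(2.31×10⁻⁶)/(1.03) + (1.20×10⁻⁶)/(0.228) + (8.76×10⁻⁶)/(0.485)] = 2.30×10⁵ V.

2.30×10⁵ V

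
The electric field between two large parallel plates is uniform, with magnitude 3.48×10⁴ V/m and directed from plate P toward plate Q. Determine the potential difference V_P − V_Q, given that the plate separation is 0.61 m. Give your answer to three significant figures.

2.12×10⁴ V

In a uniform field, potential decreases in the direction of E: ΔV = −E·d for a displacement d parallel to E.
Going from Q to P is a displacement of 0.61 m opposite to the field, so V_P − V_Q = +Ed = 2.12×10⁴ V.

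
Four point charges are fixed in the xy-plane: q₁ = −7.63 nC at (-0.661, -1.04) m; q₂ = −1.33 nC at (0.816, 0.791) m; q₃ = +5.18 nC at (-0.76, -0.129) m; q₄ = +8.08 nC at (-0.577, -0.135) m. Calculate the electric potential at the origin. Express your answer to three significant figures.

117 V

Electric potential is a scalar, so the contributions from each charge add algebraically: V = Σ kqᵢ/rᵢ.
Distances from the field point to each charge: r₁ = 1.23 m, r₂ = 1.14 m, r₃ = 0.771 m, r₄ = 0.593 m.
V = k[(-7.63×10⁻⁹)/(1.23) + (-1.33×10⁻⁹)/(1.14) + (5.18×10⁻⁹)/(0.771) + (8.08×10⁻⁹)/(0.593)] = 117 V.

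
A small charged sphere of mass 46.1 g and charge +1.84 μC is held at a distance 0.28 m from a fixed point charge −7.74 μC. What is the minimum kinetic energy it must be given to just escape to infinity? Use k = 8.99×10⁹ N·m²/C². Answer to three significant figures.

To just escape, total mechanical energy must reach zero at infinity: ½mv²_min + U = 0, so ½mv²_min = −U = |kQq|/r.
|U| = |kQq|/r = (8.99×10⁹ N·m²/C²)(7.74×10⁻⁶)(1.84×10⁻⁶)/(0.280) = 0.457 J.

0.457 J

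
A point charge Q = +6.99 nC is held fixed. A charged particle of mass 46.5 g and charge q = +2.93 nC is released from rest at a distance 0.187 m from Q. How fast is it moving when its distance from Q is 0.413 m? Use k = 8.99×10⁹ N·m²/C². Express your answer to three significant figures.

Only the electrostatic force acts, so mechanical energy is conserved: ½mv² = U₁ − U₂ = kQq(1/r₁ − 1/r₂).
U₁ − U₂ = (8.99×10⁹ N·m²/C²)(6.99×10⁻⁹ C)(2.93×10⁻⁹ C)(1/0.187 − 1/0.413) = 5.39×10⁻⁷ J.
v = √(2·5.39×10⁻⁷/0.0465) = 4.81×10⁻³ m/s.

4.81×10⁻³ m/s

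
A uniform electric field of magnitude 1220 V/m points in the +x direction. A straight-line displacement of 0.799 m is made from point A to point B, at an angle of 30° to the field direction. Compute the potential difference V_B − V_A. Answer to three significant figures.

-844 V

Only the component of displacement along E changes the potential: ΔV = −E·d·cosθ.
ΔV = −(1220 V/m)(0.799 m)cos30° = -844 V.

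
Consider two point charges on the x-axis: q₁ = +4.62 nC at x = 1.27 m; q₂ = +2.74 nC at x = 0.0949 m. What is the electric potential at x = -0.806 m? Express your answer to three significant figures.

47.3 V

Electric potential is a scalar, so the contributions from each charge add algebraically: V = Σ kqᵢ/rᵢ.
Distances from the field point to each charge: r₁ = 2.08 m, r₂ = 0.901 m.
V = k[(4.62×10⁻⁹)/(2.08) + (2.74×10⁻⁹)/(0.901)] = 47.3 V.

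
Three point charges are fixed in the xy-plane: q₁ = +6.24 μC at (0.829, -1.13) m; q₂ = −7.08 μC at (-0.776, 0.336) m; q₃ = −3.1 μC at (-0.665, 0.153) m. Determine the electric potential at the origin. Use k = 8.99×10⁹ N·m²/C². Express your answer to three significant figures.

-7.61×10⁴ V

Electric potential is a scalar, so the contributions from each charge add algebraically: V = Σ kqᵢ/rᵢ.
Distances from the field point to each charge: r₁ = 1.40 m, r₂ = 0.846 m, r₃ = 0.682 m.
V = k[(6.24×10⁻⁶)/(1.40) + (-7.08×10⁻⁶)/(0.846) + (-3.10×10⁻⁶)/(0.682)] = -7.61×10⁴ V.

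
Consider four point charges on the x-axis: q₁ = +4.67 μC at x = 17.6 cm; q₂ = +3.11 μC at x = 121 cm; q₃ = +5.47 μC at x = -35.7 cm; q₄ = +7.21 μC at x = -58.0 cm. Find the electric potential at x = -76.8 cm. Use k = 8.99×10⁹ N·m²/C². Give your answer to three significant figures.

5.23×10⁵ V

The total potential is the scalar sum of each charge's contribution, V = Σ kqᵢ/rᵢ.
Distances from the field point to each charge: r₁ = 0.944 m, r₂ = 1.98 m, r₃ = 0.411 m, r₄ = 0.188 m.
V = k[(4.67×10⁻⁶)/(0.944) + (3.11×10⁻⁶)/(1.98) + (5.47×10⁻⁶)/(0.411) + (7.21×10⁻⁶)/(0.188)] = 5.23×10⁵ V.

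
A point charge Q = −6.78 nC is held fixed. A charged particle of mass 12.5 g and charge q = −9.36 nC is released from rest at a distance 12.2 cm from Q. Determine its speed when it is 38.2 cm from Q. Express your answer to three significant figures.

0.0226 m/s

Only the electrostatic force acts, so mechanical energy is conserved: ½mv² = U₁ − U₂ = kQq(1/r₁ − 1/r₂).
U₁ − U₂ = (8.99×10⁹ N·m²/C²)(-6.78×10⁻⁹ C)(-9.36×10⁻⁹ C)(1/0.122 − 1/0.382) = 3.18×10⁻⁶ J.
v = √(2·3.18×10⁻⁶/0.0125) = 0.0226 m/s.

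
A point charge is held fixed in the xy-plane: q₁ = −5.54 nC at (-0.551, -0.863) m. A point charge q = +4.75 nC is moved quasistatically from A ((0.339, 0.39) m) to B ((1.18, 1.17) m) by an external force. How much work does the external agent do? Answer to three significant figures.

For quasistatic motion the external work equals the change in potential energy: W_ext = qΔV = q(V_B − V_A).
At A: distance to the source charge is 1.54 m; V_A = kq₁/r = -32.4 V.
At B: distance to the source charge is 2.67 m; V_B = kq₁/r = -18.7 V.
ΔV = V_B − V_A = 13.8 V.
W_ext = qΔV = (4.75×10⁻⁹ C)(13.8 V) = 6.53×10⁻⁸ J.

6.53×10⁻⁸ J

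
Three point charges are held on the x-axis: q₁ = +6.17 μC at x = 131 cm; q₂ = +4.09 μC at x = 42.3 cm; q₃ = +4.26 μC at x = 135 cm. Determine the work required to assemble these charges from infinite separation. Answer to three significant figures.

6.33 J

The work to assemble the configuration equals its total potential energy, U = Σ kqᵢqⱼ/rᵢⱼ over all pairs.
Pair separations: r₁₂ = 0.887 m, r₁₃ = 0.0400 m, r₂₃ = 0.927 m.
U = (0.256) + (5.91) + (0.169) = 6.33 J.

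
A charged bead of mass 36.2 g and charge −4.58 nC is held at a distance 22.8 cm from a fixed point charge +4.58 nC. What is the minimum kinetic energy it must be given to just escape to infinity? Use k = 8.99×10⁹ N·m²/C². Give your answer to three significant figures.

To just escape, total mechanical energy must reach zero at infinity: ½mv²_min + U = 0, so ½mv²_min = −U = |kQq|/r.
|U| = |kQq|/r = (8.99×10⁹ N·m²/C²)(4.58×10⁻⁹)(4.58×10⁻⁹)/(0.228) = 8.27×10⁻⁷ J.

8.27×10⁻⁷ J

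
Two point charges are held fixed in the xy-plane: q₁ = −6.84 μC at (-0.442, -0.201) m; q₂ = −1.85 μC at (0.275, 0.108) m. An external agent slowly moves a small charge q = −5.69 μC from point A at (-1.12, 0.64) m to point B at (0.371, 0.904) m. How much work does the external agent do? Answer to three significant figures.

For quasistatic motion the external work equals the change in potential energy: W_ext = qΔV = q(V_B − V_A).
At A: distances to the source charges are 1.08 m, 1.49 m; V_A = Σ kqᵢ/rᵢ = -6.81×10⁴ V.
At B: distances to the source charges are 1.37 m, 0.802 m; V_B = Σ kqᵢ/rᵢ = -6.56×10⁴ V.
ΔV = V_B − V_A = 2500 V.
W_ext = qΔV = (-5.69×10⁻⁶ C)(2500 V) = -0.0142 J.

-0.0142 J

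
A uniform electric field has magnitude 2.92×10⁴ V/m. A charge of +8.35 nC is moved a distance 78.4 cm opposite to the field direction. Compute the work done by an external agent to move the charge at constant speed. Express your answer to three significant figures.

The potential change for a displacement 78.4 cm opposite to the field direction is ΔV = +Ed = 2.29×10⁴ V.
W_ext = qΔV = 1.91×10⁻⁴ J.

1.91×10⁻⁴ J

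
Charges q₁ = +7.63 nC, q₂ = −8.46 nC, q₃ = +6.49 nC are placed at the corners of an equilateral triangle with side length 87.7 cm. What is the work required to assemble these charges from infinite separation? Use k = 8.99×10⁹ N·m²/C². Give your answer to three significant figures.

The work to assemble the configuration equals its total potential energy, U = Σ kqᵢqⱼ/rᵢⱼ over all pairs.
All three pair separations equal the side length, 0.877 m.
U = (-6.62×10⁻⁷) + (5.08×10⁻⁷) + (-5.63×10⁻⁷) = -7.17×10⁻⁷ J.

-7.17×10⁻⁷ J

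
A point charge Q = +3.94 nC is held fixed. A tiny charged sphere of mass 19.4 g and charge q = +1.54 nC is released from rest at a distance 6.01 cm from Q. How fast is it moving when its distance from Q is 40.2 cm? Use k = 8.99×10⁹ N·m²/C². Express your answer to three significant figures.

8.92×10⁻³ m/s

Only the electrostatic force acts, so mechanical energy is conserved: ½mv² = U₁ − U₂ = kQq(1/r₁ − 1/r₂).
U₁ − U₂ = (8.99×10⁹ N·m²/C²)(3.94×10⁻⁹ C)(1.54×10⁻⁹ C)(1/0.0601 − 1/0.402) = 7.72×10⁻⁷ J.
v = √(2·7.72×10⁻⁷/0.0194) = 8.92×10⁻³ m/s.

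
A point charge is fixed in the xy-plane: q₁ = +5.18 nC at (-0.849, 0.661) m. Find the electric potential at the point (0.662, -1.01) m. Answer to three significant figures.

20.7 V

Electric potential is a scalar, so the contributions from each charge add algebraically: V = Σ kqᵢ/rᵢ.
Distances from the field point to each charge: r₁ = 2.25 m.
V = k[(5.18×10⁻⁹)/(2.25)] = 20.7 V.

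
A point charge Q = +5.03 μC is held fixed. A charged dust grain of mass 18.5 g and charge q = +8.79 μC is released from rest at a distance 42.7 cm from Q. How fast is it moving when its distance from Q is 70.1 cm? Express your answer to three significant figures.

6.27 m/s

Only the electrostatic force acts, so mechanical energy is conserved: ½mv² = U₁ − U₂ = kQq(1/r₁ − 1/r₂).
U₁ − U₂ = (8.99×10⁹ N·m²/C²)(5.03×10⁻⁶ C)(8.79×10⁻⁶ C)(1/0.427 − 1/0.701) = 0.364 J.
v = √(2·0.364/0.0185) = 6.27 m/s.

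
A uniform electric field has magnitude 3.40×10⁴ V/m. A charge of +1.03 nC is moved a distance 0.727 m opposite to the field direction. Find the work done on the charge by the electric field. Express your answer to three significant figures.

-2.55×10⁻⁵ J

The potential change for a displacement 0.727 m opposite to the field direction is ΔV = +Ed = 2.47×10⁴ V.
W_field = −qΔV = -2.55×10⁻⁵ J.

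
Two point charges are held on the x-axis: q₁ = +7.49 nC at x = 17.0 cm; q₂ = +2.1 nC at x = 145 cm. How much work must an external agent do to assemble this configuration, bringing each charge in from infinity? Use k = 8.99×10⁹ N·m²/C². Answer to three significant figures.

The assembly work is the sum of pairwise potential energies, U = Σ_{i<j} kqᵢqⱼ/rᵢⱼ.
Pair separations: r₁₂ = 1.28 m.
U = (1.10×10⁻⁷) = 1.10×10⁻⁷ J.

1.10×10⁻⁷ J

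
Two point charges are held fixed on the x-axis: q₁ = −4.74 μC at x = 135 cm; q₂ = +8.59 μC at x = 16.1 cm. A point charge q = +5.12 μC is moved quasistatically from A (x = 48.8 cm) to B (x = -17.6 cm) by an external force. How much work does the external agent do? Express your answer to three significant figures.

0.0743 J

For quasistatic motion the external work equals the change in potential energy: W_ext = qΔV = q(V_B − V_A).
At A: distances to the source charges are 0.862 m, 0.327 m; V_A = Σ kqᵢ/rᵢ = 1.87×10⁵ V.
At B: distances to the source charges are 1.53 m, 0.337 m; V_B = Σ kqᵢ/rᵢ = 2.01×10⁵ V.
ΔV = V_B − V_A = 1.45×10⁴ V.
W_ext = qΔV = (5.12×10⁻⁶ C)(1.45×10⁴ V) = 0.0743 J.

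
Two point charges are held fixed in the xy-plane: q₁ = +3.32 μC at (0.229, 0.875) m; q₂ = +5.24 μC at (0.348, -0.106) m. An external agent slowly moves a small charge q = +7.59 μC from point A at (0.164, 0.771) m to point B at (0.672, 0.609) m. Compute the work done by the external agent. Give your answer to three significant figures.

-1.35 J

For quasistatic motion the external work equals the change in potential energy: W_ext = qΔV = q(V_B − V_A).
At A: distances to the source charges are 0.123 m, 0.896 m; V_A = Σ kqᵢ/rᵢ = 2.96×10⁵ V.
At B: distances to the source charges are 0.517 m, 0.785 m; V_B = Σ kqᵢ/rᵢ = 1.18×10⁵ V.
ΔV = V_B − V_A = -1.78×10⁵ V.
W_ext = qΔV = (7.59×10⁻⁶ C)(-1.78×10⁵ V) = -1.35 J.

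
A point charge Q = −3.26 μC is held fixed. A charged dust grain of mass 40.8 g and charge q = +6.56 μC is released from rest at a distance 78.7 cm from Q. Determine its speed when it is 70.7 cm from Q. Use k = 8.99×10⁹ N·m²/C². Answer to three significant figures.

Only the electrostatic force acts, so mechanical energy is conserved: ½mv² = U₁ − U₂ = kQq(1/r₁ − 1/r₂).
U₁ − U₂ = (8.99×10⁹ N·m²/C²)(-3.26×10⁻⁶ C)(6.56×10⁻⁶ C)(1/0.787 − 1/0.707) = 0.0276 J.
v = √(2·0.0276/0.0408) = 1.16 m/s.

1.16 m/s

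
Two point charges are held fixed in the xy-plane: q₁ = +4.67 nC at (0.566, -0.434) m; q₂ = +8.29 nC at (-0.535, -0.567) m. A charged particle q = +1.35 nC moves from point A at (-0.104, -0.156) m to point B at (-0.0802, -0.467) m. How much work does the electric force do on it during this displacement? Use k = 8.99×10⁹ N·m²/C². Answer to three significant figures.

-5.66×10⁻⁸ J

The work done by the electric force is W_field = −ΔU = −q(V_B − V_A) = q(V_A − V_B).
At A: distances to the source charges are 0.725 m, 0.596 m; V_A = Σ kqᵢ/rᵢ = 183 V.
At B: distances to the source charges are 0.647 m, 0.466 m; V_B = Σ kqᵢ/rᵢ = 225 V.
ΔV = V_B − V_A = 41.9 V.
W_field = −qΔV = −(1.35×10⁻⁹ C)(41.9 V) = -5.66×10⁻⁸ J.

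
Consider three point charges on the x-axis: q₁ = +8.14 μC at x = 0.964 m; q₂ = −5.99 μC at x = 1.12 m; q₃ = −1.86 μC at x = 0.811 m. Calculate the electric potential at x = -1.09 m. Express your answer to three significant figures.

The total potential is the scalar sum of each charge's contribution, V = Σ kqᵢ/rᵢ.
Distances from the field point to each charge: r₁ = 2.05 m, r₂ = 2.21 m, r₃ = 1.90 m.
V = k[(8.14×10⁻⁶)/(2.05) + (-5.99×10⁻⁶)/(2.21) + (-1.86×10⁻⁶)/(1.90)] = 2460 V.

2460 V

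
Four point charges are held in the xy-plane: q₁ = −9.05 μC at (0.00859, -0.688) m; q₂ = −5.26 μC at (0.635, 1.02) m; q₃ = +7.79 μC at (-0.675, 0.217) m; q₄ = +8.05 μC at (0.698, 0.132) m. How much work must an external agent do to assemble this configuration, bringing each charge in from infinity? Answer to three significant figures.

-1.19 J

The assembly work is the sum of pairwise potential energies, U = Σ_{i<j} kqᵢqⱼ/rᵢⱼ.
Pair separations: r₁₂ = 1.82 m, r₁₃ = 1.13 m, r₁₄ = 1.07 m, r₂₃ = 1.54 m, r₂₄ = 0.890 m, r₃₄ = 1.38 m.
Summing all 6 pair terms gives U = -1.19 J.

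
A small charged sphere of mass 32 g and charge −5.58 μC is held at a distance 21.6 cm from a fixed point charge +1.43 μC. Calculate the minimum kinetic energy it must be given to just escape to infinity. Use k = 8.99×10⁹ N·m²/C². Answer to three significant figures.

0.332 J

To just escape, total mechanical energy must reach zero at infinity: ½mv²_min + U = 0, so ½mv²_min = −U = |kQq|/r.
|U| = |kQq|/r = (8.99×10⁹ N·m²/C²)(1.43×10⁻⁶)(5.58×10⁻⁶)/(0.216) = 0.332 J.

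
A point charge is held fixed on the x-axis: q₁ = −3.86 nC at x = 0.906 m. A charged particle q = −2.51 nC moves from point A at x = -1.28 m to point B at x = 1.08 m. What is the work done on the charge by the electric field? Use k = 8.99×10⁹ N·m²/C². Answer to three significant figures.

-4.61×10⁻⁷ J

The work done by the electric force is W_field = −ΔU = −q(V_B − V_A) = q(V_A − V_B).
At A: distance to the source charge is 2.19 m; V_A = kq₁/r = -15.9 V.
At B: distance to the source charge is 0.174 m; V_B = kq₁/r = -199 V.
ΔV = V_B − V_A = -184 V.
W_field = −qΔV = −(-2.51×10⁻⁹ C)(-184 V) = -4.61×10⁻⁷ J.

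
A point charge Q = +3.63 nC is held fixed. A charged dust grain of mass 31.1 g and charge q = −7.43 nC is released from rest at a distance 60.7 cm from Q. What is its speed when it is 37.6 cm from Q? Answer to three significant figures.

Only the electrostatic force acts, so mechanical energy is conserved: ½mv² = U₁ − U₂ = kQq(1/r₁ − 1/r₂).
U₁ − U₂ = (8.99×10⁹ N·m²/C²)(3.63×10⁻⁹ C)(-7.43×10⁻⁹ C)(1/0.607 − 1/0.376) = 2.45×10⁻⁷ J.
v = √(2·2.45×10⁻⁷/0.0311) = 3.97×10⁻³ m/s.

3.97×10⁻³ m/s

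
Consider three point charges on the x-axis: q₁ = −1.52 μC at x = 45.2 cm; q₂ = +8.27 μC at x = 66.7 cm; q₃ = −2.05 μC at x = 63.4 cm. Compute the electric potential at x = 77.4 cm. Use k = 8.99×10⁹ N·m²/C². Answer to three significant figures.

The total potential is the scalar sum of each charge's contribution, V = Σ kqᵢ/rᵢ.
Distances from the field point to each charge: r₁ = 0.322 m, r₂ = 0.107 m, r₃ = 0.140 m.
V = k[(-1.52×10⁻⁶)/(0.322) + (8.27×10⁻⁶)/(0.107) + (-2.05×10⁻⁶)/(0.140)] = 5.21×10⁵ V.

5.21×10⁵ V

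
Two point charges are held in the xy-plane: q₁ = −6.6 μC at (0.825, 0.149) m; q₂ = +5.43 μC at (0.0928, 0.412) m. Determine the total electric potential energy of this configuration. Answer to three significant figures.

-0.414 J

The work to assemble the configuration equals its total potential energy, U = Σ kqᵢqⱼ/rᵢⱼ over all pairs.
Pair separations: r₁₂ = 0.778 m.
U = (-0.414) = -0.414 J.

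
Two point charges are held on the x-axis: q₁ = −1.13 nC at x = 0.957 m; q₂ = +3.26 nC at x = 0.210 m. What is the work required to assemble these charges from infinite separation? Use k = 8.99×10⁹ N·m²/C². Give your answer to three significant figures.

-4.43×10⁻⁸ J

The work to assemble the configuration equals its total potential energy, U = Σ kqᵢqⱼ/rᵢⱼ over all pairs.
Pair separations: r₁₂ = 0.747 m.
U = (-4.43×10⁻⁸) = -4.43×10⁻⁸ J.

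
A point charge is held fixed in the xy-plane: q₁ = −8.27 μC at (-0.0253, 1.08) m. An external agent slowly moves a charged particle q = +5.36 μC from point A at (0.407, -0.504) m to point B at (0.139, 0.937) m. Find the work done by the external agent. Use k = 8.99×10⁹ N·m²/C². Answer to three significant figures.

For quasistatic motion the external work equals the change in potential energy: W_ext = qΔV = q(V_B − V_A).
At A: distance to the source charge is 1.64 m; V_A = kq₁/r = -4.53×10⁴ V.
At B: distance to the source charge is 0.218 m; V_B = kq₁/r = -3.41×10⁵ V.
ΔV = V_B − V_A = -2.96×10⁵ V.
W_ext = qΔV = (5.36×10⁻⁶ C)(-2.96×10⁵ V) = -1.59 J.

-1.59 J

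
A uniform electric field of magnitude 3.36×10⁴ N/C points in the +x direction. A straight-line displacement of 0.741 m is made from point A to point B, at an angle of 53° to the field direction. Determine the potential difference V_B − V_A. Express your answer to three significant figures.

Only the component of displacement along E changes the potential: ΔV = −E·d·cosθ.
ΔV = −(3.36×10⁴ V/m)(0.741 m)cos53° = -1.50×10⁴ V.

-1.50×10⁴ V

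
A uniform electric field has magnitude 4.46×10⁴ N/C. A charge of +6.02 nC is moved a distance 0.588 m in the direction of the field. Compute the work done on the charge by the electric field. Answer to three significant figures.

1.58×10⁻⁴ J

The potential change for a displacement 0.588 m in the direction of the field is ΔV = −Ed = -2.62×10⁴ V.
W_field = −qΔV = 1.58×10⁻⁴ J.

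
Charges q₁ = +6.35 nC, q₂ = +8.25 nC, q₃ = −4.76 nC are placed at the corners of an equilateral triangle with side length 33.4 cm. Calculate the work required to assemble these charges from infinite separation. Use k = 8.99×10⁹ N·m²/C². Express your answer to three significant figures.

-4.60×10⁻⁷ J

The assembly work is the sum of pairwise potential energies, U = Σ_{i<j} kqᵢqⱼ/rᵢⱼ.
All three pair separations equal the side length, 0.334 m.
U = (1.41×10⁻⁶) + (-8.14×10⁻⁷) + (-1.06×10⁻⁶) = -4.60×10⁻⁷ J.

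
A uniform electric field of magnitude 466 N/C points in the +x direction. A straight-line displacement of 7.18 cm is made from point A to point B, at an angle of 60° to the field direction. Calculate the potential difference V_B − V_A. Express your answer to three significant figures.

-16.7 V

Only the component of displacement along E changes the potential: ΔV = −E·d·cosθ.
ΔV = −(466 V/m)(0.0718 m)cos60° = -16.7 V.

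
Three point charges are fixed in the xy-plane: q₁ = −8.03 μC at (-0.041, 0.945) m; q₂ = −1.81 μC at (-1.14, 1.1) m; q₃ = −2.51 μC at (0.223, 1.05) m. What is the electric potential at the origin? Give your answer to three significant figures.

The total potential is the scalar sum of each charge's contribution, V = Σ kqᵢ/rᵢ.
Distances from the field point to each charge: r₁ = 0.946 m, r₂ = 1.58 m, r₃ = 1.07 m.
V = k[(-8.03×10⁻⁶)/(0.946) + (-1.81×10⁻⁶)/(1.58) + (-2.51×10⁻⁶)/(1.07)] = -1.08×10⁵ V.

-1.08×10⁵ V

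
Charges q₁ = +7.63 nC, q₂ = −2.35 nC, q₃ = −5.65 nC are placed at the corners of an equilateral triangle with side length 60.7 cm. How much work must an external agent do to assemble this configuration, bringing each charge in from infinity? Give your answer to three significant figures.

-7.07×10⁻⁷ J

The assembly work is the sum of pairwise potential energies, U = Σ_{i<j} kqᵢqⱼ/rᵢⱼ.
All three pair separations equal the side length, 0.607 m.
U = (-2.66×10⁻⁷) + (-6.38×10⁻⁷) + (1.97×10⁻⁷) = -7.07×10⁻⁷ J.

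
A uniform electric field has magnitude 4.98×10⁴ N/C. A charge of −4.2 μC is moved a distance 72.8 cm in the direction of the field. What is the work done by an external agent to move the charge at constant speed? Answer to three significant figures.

0.152 J

The potential change for a displacement 72.8 cm in the direction of the field is ΔV = −Ed = -3.63×10⁴ V.
W_ext = qΔV = 0.152 J.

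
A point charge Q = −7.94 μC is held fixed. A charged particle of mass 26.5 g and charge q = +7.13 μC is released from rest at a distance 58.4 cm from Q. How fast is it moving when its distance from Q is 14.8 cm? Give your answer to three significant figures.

Only the electrostatic force acts, so mechanical energy is conserved: ½mv² = U₁ − U₂ = kQq(1/r₁ − 1/r₂).
U₁ − U₂ = (8.99×10⁹ N·m²/C²)(-7.94×10⁻⁶ C)(7.13×10⁻⁶ C)(1/0.584 − 1/0.148) = 2.57 J.
v = √(2·2.57/0.0265) = 13.9 m/s.

13.9 m/s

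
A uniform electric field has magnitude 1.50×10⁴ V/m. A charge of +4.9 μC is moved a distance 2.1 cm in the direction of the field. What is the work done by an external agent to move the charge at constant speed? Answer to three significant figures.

-1.54×10⁻³ J

The potential change for a displacement 2.1 cm in the direction of the field is ΔV = −Ed = -315 V.
W_ext = qΔV = -1.54×10⁻³ J.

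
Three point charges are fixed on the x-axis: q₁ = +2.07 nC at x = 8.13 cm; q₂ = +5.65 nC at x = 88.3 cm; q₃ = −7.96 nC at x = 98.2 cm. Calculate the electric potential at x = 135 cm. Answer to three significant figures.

The total potential is the scalar sum of each charge's contribution, V = Σ kqᵢ/rᵢ.
Distances from the field point to each charge: r₁ = 1.27 m, r₂ = 0.467 m, r₃ = 0.368 m.
V = k[(2.07×10⁻⁹)/(1.27) + (5.65×10⁻⁹)/(0.467) + (-7.96×10⁻⁹)/(0.368)] = -71.0 V.

-71.0 V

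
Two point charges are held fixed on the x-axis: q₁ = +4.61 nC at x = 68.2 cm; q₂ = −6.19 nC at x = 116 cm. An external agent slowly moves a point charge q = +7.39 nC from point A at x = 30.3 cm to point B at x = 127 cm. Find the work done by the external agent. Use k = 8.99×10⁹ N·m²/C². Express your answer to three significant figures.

For quasistatic motion the external work equals the change in potential energy: W_ext = qΔV = q(V_B − V_A).
At A: distances to the source charges are 0.379 m, 0.857 m; V_A = Σ kqᵢ/rᵢ = 44.4 V.
At B: distances to the source charges are 0.588 m, 0.110 m; V_B = Σ kqᵢ/rᵢ = -435 V.
ΔV = V_B − V_A = -480 V.
W_ext = qΔV = (7.39×10⁻⁹ C)(-480 V) = -3.55×10⁻⁶ J.

-3.55×10⁻⁶ J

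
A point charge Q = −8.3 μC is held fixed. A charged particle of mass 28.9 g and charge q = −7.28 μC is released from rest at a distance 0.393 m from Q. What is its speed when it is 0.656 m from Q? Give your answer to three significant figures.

Only the electrostatic force acts, so mechanical energy is conserved: ½mv² = U₁ − U₂ = kQq(1/r₁ − 1/r₂).
U₁ − U₂ = (8.99×10⁹ N·m²/C²)(-8.30×10⁻⁶ C)(-7.28×10⁻⁶ C)(1/0.393 − 1/0.656) = 0.554 J.
v = √(2·0.554/0.0289) = 6.19 m/s.

6.19 m/s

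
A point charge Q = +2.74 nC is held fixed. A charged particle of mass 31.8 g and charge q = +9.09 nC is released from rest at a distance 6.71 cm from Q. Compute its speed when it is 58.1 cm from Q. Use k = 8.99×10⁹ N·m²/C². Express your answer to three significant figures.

0.0136 m/s

Only the electrostatic force acts, so mechanical energy is conserved: ½mv² = U₁ − U₂ = kQq(1/r₁ − 1/r₂).
U₁ − U₂ = (8.99×10⁹ N·m²/C²)(2.74×10⁻⁹ C)(9.09×10⁻⁹ C)(1/0.0671 − 1/0.581) = 2.95×10⁻⁶ J.
v = √(2·2.95×10⁻⁶/0.0318) = 0.0136 m/s.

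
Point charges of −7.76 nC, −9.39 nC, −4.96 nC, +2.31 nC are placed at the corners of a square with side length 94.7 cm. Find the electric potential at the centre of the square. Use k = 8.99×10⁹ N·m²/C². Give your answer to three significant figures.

-266 V

The total potential is the scalar sum of each charge's contribution, V = Σ kqᵢ/rᵢ.
The distance from each corner to the centre is a√2/2 = 0.670 m.
V = k[(-7.76×10⁻⁹)/(0.670) + (-9.39×10⁻⁹)/(0.670) + (-4.96×10⁻⁹)/(0.670) + (2.31×10⁻⁹)/(0.670)] = -266 V.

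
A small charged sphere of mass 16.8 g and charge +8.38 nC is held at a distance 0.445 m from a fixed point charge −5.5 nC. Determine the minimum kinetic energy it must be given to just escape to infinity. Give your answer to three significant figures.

To just escape, total mechanical energy must reach zero at infinity: ½mv²_min + U = 0, so ½mv²_min = −U = |kQq|/r.
|U| = |kQq|/r = (8.99×10⁹ N·m²/C²)(5.50×10⁻⁹)(8.38×10⁻⁹)/(0.445) = 9.31×10⁻⁷ J.

9.31×10⁻⁷ J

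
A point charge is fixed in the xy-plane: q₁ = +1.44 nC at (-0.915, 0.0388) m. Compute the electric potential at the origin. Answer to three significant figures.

14.1 V

Electric potential is a scalar, so the contributions from each charge add algebraically: V = Σ kqᵢ/rᵢ.
Distances from the field point to each charge: r₁ = 0.916 m.
V = k[(1.44×10⁻⁹)/(0.916)] = 14.1 V.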